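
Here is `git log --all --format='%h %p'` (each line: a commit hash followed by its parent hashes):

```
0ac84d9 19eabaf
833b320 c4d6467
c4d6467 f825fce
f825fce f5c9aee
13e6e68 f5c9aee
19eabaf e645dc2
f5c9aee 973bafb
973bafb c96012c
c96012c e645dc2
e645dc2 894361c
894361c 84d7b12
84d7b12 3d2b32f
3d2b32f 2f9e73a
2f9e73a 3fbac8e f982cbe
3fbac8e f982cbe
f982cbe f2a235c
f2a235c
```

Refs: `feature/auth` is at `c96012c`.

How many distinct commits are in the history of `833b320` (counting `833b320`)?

14

Walking parent pointers from 833b320: reachable set = {2f9e73a, 3d2b32f, 3fbac8e, 833b320, 84d7b12, 894361c, 973bafb, c4d6467, c96012c, e645dc2, f2a235c, f5c9aee, f825fce, f982cbe}.
That is 14 commits.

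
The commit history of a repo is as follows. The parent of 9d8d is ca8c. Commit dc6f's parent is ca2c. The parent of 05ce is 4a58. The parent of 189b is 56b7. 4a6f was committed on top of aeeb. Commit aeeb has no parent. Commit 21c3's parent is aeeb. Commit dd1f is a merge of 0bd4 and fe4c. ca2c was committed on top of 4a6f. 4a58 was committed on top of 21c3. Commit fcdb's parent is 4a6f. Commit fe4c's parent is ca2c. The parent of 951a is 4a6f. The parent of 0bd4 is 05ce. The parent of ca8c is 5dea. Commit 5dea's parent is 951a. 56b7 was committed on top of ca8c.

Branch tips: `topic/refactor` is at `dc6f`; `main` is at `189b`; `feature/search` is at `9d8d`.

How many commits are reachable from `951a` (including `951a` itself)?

3

Walking parent pointers from 951a: reachable set = {4a6f, 951a, aeeb}.
That is 3 commits.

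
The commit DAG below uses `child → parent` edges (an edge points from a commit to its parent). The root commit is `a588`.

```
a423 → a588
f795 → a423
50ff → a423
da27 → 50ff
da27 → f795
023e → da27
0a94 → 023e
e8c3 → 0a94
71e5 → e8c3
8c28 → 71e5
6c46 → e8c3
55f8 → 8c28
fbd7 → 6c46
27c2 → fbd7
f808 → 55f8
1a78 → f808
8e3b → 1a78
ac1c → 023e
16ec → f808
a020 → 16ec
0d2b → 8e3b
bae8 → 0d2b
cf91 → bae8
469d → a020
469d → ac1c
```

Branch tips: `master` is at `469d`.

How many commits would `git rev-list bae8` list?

16

Walking parent pointers from bae8: reachable set = {023e, 0a94, 0d2b, 1a78, 50ff, 55f8, 71e5, 8c28, 8e3b, a423, a588, bae8, da27, e8c3, f795, f808}.
That is 16 commits.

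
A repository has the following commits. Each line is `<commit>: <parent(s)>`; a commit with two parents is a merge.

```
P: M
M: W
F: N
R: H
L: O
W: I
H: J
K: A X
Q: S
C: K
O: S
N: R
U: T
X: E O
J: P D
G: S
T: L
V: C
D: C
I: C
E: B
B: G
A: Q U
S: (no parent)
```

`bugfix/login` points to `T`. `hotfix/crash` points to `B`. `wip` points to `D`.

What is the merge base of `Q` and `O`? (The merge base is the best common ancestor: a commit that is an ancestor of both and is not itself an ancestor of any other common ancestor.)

S

Ancestors of Q: {Q, S}.
Ancestors of O: {O, S}.
Common ancestors: {S}.
The only common ancestor is S, so it is the merge base.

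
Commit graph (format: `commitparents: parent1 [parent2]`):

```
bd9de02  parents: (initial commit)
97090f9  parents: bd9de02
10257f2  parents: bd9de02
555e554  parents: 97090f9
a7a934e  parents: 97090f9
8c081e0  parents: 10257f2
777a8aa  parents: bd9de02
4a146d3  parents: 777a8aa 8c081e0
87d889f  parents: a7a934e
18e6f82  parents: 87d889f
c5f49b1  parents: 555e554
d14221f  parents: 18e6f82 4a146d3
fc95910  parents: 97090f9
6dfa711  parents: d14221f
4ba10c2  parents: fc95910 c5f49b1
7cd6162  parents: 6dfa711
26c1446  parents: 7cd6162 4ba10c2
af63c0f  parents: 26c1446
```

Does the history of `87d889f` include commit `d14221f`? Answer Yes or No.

Ancestors of 87d889f: {87d889f, 97090f9, a7a934e, bd9de02}.
d14221f is not in that set, so it is not an ancestor of 87d889f.

No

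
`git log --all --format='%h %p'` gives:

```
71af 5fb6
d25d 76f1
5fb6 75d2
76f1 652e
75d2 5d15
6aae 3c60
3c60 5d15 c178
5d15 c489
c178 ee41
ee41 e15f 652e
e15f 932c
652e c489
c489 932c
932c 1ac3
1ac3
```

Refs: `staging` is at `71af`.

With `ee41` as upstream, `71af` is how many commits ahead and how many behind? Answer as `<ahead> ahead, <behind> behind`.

Reachable from 71af: {1ac3, 5d15, 5fb6, 71af, 75d2, 932c, c489}.
Reachable from ee41: {1ac3, 652e, 932c, c489, e15f, ee41}.
Only in 71af's history (ahead): {5d15, 5fb6, 71af, 75d2} — 4.
Only in ee41's history (behind): {652e, e15f, ee41} — 3.

4 ahead, 3 behind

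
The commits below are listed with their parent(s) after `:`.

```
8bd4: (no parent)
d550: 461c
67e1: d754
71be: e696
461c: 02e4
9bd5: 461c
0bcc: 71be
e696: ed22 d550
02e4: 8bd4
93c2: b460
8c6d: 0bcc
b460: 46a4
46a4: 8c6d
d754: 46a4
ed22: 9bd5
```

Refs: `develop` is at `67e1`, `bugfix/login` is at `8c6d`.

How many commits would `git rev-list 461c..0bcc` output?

6

Reachable from 0bcc: {02e4, 0bcc, 461c, 71be, 8bd4, 9bd5, d550, e696, ed22}.
Reachable from 461c: {02e4, 461c, 8bd4}.
In 0bcc's history but not 461c's: {0bcc, 71be, 9bd5, d550, e696, ed22} — 6 commits.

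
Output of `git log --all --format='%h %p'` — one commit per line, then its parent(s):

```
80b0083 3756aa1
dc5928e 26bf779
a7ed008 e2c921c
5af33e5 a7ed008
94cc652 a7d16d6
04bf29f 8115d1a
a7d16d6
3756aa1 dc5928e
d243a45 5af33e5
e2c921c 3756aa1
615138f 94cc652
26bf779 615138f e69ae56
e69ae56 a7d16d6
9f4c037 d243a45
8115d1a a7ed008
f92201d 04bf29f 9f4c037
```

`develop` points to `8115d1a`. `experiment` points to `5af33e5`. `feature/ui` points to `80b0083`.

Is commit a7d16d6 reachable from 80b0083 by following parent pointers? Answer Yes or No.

Ancestors of 80b0083 (commits reachable by following parents): {26bf779, 3756aa1, 615138f, 80b0083, 94cc652, a7d16d6, dc5928e, e69ae56}.
a7d16d6 is in that set, so it is an ancestor of 80b0083.

Yes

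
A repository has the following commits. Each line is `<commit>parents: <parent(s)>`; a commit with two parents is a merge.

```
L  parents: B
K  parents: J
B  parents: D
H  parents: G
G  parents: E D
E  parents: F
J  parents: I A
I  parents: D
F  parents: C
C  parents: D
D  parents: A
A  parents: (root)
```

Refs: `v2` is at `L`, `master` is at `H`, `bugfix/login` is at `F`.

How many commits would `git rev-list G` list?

Walking parent pointers from G: reachable set = {A, C, D, E, F, G}.
That is 6 commits.

6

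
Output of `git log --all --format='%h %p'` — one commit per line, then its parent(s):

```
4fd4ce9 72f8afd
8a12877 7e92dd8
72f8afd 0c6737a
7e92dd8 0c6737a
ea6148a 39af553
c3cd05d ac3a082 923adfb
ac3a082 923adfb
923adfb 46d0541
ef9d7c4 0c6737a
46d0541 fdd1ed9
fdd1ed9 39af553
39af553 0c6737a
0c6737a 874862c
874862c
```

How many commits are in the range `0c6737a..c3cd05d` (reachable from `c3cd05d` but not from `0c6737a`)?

6

Reachable from c3cd05d: {0c6737a, 39af553, 46d0541, 874862c, 923adfb, ac3a082, c3cd05d, fdd1ed9}.
Reachable from 0c6737a: {0c6737a, 874862c}.
In c3cd05d's history but not 0c6737a's: {39af553, 46d0541, 923adfb, ac3a082, c3cd05d, fdd1ed9} — 6 commits.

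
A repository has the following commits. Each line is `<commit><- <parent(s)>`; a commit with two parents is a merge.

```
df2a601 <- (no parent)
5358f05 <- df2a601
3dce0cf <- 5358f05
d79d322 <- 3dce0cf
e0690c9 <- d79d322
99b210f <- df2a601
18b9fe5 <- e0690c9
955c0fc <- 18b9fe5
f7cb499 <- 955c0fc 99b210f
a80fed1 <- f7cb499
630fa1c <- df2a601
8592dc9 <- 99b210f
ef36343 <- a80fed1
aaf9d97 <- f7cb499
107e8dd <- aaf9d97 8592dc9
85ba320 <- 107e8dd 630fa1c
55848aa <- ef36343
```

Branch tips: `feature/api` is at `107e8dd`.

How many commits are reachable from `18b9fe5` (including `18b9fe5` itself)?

Walking parent pointers from 18b9fe5: reachable set = {18b9fe5, 3dce0cf, 5358f05, d79d322, df2a601, e0690c9}.
That is 6 commits.

6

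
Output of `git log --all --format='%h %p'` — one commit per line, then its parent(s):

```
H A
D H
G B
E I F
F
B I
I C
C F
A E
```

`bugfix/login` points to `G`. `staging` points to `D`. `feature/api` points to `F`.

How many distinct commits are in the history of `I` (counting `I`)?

Walking parent pointers from I: reachable set = {C, F, I}.
That is 3 commits.

3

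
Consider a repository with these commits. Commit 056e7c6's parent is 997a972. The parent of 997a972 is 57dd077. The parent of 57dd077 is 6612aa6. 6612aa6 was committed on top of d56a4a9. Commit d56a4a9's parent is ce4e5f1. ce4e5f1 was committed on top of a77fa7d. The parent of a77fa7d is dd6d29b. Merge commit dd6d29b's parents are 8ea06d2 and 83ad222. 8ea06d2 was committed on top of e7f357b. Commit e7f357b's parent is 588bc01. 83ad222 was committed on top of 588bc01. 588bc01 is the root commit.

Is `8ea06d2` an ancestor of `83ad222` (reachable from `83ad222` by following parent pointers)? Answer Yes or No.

No

Ancestors of 83ad222: {588bc01, 83ad222}.
8ea06d2 is not in that set, so it is not an ancestor of 83ad222.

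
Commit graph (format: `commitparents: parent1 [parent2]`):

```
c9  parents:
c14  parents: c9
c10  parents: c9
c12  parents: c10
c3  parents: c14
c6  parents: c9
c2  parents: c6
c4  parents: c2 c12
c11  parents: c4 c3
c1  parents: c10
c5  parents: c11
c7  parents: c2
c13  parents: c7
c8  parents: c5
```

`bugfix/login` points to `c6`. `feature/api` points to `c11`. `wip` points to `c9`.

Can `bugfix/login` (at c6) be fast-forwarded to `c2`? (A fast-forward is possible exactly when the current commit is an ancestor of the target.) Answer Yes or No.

Yes

A fast-forward from c6 to c2 is possible iff c6 is an ancestor of c2.
Ancestors of c2: {c2, c6, c9}.
c6 is among them, so fast-forward is possible.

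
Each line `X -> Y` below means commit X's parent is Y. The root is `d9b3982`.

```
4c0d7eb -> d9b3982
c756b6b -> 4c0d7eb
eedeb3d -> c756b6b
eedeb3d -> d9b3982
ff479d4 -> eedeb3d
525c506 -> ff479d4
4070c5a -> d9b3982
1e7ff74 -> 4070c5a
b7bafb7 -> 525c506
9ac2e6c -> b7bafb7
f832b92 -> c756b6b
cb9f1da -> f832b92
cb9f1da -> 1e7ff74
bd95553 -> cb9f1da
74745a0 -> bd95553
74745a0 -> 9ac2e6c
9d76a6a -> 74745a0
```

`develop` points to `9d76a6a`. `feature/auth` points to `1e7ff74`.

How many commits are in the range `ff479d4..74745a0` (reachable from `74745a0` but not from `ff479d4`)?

9

Reachable from 74745a0: {1e7ff74, 4070c5a, 4c0d7eb, 525c506, 74745a0, 9ac2e6c, b7bafb7, bd95553, c756b6b, cb9f1da, d9b3982, eedeb3d, f832b92, ff479d4}.
Reachable from ff479d4: {4c0d7eb, c756b6b, d9b3982, eedeb3d, ff479d4}.
In 74745a0's history but not ff479d4's: {1e7ff74, 4070c5a, 525c506, 74745a0, 9ac2e6c, b7bafb7, bd95553, cb9f1da, f832b92} — 9 commits.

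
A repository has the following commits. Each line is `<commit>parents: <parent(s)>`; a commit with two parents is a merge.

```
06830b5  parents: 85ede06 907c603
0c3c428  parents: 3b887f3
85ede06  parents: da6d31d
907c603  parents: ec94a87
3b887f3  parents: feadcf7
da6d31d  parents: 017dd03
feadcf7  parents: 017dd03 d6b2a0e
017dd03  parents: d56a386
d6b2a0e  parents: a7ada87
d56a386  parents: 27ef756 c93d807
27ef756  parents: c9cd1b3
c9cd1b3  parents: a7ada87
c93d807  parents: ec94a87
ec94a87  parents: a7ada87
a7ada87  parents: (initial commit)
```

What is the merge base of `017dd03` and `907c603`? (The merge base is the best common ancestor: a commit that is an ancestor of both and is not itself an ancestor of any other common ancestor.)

Ancestors of 017dd03: {017dd03, 27ef756, a7ada87, c93d807, c9cd1b3, d56a386, ec94a87}.
Ancestors of 907c603: {907c603, a7ada87, ec94a87}.
Common ancestors: {a7ada87, ec94a87}.
Among these, ec94a87 is not an ancestor of any other common ancestor — it is the merge base.

ec94a87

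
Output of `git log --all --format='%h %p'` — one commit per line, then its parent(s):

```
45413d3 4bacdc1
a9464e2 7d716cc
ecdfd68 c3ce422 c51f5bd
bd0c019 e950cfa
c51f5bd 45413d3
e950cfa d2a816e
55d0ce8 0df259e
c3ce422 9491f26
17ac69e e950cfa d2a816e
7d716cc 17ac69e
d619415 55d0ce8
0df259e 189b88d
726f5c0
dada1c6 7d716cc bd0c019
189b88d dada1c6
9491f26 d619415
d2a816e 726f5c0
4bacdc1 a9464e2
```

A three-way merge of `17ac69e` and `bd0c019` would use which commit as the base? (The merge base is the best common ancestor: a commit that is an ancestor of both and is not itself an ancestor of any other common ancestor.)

Ancestors of 17ac69e: {17ac69e, 726f5c0, d2a816e, e950cfa}.
Ancestors of bd0c019: {726f5c0, bd0c019, d2a816e, e950cfa}.
Common ancestors: {726f5c0, d2a816e, e950cfa}.
Among these, e950cfa is not an ancestor of any other common ancestor — it is the merge base.

e950cfa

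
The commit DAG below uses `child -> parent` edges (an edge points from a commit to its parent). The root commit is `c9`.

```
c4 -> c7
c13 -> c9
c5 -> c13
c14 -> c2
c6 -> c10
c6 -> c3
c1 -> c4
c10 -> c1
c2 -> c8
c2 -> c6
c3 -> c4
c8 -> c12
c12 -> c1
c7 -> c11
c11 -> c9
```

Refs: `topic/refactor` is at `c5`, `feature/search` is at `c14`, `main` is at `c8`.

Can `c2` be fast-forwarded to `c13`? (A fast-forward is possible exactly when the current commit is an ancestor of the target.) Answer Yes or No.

A fast-forward from c2 to c13 is possible iff c2 is an ancestor of c13.
Ancestors of c13: {c13, c9}.
c2 is not among them, so fast-forward is not possible.

No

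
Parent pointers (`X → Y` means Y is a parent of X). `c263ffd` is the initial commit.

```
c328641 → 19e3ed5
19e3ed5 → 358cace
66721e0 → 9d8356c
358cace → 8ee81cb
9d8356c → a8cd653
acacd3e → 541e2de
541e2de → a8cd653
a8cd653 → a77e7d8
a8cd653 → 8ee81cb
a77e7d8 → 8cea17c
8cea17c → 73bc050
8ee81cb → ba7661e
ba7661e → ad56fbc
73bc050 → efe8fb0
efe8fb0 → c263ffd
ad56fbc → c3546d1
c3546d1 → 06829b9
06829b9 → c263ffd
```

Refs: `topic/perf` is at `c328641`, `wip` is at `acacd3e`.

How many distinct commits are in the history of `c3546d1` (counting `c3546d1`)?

Walking parent pointers from c3546d1: reachable set = {06829b9, c263ffd, c3546d1}.
That is 3 commits.

3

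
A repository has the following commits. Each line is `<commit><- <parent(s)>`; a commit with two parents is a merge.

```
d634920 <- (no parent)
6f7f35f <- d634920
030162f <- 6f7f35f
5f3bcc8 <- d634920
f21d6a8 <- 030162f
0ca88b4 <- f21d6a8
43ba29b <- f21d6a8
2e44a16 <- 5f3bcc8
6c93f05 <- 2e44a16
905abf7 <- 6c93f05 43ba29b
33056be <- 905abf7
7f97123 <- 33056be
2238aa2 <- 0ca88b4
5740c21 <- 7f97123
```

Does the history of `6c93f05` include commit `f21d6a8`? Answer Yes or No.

No

Ancestors of 6c93f05: {2e44a16, 5f3bcc8, 6c93f05, d634920}.
f21d6a8 is not in that set, so it is not an ancestor of 6c93f05.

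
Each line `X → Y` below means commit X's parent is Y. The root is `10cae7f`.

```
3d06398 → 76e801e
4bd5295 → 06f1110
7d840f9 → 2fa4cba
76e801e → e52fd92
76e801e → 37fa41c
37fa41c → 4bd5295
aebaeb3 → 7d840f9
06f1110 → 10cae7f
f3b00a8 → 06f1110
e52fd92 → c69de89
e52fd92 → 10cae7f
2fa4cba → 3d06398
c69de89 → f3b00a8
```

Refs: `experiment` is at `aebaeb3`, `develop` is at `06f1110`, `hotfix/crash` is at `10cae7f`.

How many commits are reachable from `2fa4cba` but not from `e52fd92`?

Reachable from 2fa4cba: {06f1110, 10cae7f, 2fa4cba, 37fa41c, 3d06398, 4bd5295, 76e801e, c69de89, e52fd92, f3b00a8}.
Reachable from e52fd92: {06f1110, 10cae7f, c69de89, e52fd92, f3b00a8}.
In 2fa4cba's history but not e52fd92's: {2fa4cba, 37fa41c, 3d06398, 4bd5295, 76e801e} — 5 commits.

5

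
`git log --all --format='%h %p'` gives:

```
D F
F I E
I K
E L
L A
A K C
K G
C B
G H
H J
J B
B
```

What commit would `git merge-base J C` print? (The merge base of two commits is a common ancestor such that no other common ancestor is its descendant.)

B

Ancestors of J: {B, J}.
Ancestors of C: {B, C}.
Common ancestors: {B}.
The only common ancestor is B, so it is the merge base.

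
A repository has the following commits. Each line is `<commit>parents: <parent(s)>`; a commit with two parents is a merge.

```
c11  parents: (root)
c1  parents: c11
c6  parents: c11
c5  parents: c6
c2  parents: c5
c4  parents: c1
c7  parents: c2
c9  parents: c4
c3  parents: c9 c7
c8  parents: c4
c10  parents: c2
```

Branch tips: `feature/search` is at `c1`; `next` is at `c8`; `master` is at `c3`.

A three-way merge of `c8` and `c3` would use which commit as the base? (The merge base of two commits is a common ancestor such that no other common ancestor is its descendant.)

Ancestors of c8: {c1, c11, c4, c8}.
Ancestors of c3: {c1, c11, c2, c3, c4, c5, c6, c7, c9}.
Common ancestors: {c1, c11, c4}.
Among these, c4 is not an ancestor of any other common ancestor — it is the merge base.

c4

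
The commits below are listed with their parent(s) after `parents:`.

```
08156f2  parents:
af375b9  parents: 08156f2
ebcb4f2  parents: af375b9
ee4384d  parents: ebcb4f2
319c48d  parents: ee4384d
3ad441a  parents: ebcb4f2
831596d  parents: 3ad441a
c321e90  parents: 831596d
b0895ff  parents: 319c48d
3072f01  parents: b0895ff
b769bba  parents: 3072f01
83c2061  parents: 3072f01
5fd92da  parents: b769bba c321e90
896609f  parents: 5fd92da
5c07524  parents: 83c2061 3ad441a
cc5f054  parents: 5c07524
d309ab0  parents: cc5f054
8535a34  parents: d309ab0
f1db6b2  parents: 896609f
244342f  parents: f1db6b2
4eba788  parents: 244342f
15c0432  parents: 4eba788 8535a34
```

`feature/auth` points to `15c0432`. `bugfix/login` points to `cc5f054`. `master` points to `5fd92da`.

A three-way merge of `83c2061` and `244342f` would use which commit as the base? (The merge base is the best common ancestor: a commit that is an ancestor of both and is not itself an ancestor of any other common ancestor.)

3072f01

Ancestors of 83c2061: {08156f2, 3072f01, 319c48d, 83c2061, af375b9, b0895ff, ebcb4f2, ee4384d}.
Ancestors of 244342f: {08156f2, 244342f, 3072f01, 319c48d, 3ad441a, 5fd92da, 831596d, 896609f, af375b9, b0895ff, b769bba, c321e90, ebcb4f2, ee4384d, f1db6b2}.
Common ancestors: {08156f2, 3072f01, 319c48d, af375b9, b0895ff, ebcb4f2, ee4384d}.
Among these, 3072f01 is not an ancestor of any other common ancestor — it is the merge base.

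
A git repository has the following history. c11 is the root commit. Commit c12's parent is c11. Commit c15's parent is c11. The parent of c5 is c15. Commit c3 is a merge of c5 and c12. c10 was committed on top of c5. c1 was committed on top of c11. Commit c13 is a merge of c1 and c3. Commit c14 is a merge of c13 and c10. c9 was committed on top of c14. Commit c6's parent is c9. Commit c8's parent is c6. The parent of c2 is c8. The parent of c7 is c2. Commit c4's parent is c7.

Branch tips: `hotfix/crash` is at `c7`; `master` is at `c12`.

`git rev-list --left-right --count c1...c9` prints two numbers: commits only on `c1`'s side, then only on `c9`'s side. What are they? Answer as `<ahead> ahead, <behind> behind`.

Reachable from c1: {c1, c11}.
Reachable from c9: {c1, c10, c11, c12, c13, c14, c15, c3, c5, c9}.
Only in c1's history (ahead): {} — 0.
Only in c9's history (behind): {c10, c12, c13, c14, c15, c3, c5, c9} — 8.

0 ahead, 8 behind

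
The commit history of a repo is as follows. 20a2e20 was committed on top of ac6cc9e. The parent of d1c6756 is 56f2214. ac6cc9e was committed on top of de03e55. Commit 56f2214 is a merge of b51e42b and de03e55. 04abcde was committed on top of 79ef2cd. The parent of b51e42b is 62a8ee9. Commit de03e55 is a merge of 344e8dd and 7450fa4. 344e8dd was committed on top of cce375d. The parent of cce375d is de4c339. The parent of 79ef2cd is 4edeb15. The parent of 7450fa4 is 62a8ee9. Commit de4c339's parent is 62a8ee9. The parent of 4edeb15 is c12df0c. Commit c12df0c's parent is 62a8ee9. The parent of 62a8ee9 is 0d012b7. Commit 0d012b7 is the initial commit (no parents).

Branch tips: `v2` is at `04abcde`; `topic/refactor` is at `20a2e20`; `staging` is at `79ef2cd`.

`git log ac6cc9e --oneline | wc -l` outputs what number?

Walking parent pointers from ac6cc9e: reachable set = {0d012b7, 344e8dd, 62a8ee9, 7450fa4, ac6cc9e, cce375d, de03e55, de4c339}.
That is 8 commits.

8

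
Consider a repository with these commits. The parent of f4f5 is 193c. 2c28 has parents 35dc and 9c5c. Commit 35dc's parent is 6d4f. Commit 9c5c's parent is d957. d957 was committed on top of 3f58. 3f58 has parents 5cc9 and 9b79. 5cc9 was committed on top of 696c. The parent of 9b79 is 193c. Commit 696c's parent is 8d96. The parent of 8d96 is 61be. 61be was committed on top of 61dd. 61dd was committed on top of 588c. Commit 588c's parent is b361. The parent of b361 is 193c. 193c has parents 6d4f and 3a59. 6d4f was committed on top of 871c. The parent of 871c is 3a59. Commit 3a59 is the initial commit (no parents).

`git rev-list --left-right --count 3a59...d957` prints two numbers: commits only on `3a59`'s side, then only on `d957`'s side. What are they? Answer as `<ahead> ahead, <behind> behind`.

Reachable from 3a59: {3a59}.
Reachable from d957: {193c, 3a59, 3f58, 588c, 5cc9, 61be, 61dd, 696c, 6d4f, 871c, 8d96, 9b79, b361, d957}.
Only in 3a59's history (ahead): {} — 0.
Only in d957's history (behind): {193c, 3f58, 588c, 5cc9, 61be, 61dd, 696c, 6d4f, 871c, 8d96, 9b79, b361, d957} — 13.

0 ahead, 13 behind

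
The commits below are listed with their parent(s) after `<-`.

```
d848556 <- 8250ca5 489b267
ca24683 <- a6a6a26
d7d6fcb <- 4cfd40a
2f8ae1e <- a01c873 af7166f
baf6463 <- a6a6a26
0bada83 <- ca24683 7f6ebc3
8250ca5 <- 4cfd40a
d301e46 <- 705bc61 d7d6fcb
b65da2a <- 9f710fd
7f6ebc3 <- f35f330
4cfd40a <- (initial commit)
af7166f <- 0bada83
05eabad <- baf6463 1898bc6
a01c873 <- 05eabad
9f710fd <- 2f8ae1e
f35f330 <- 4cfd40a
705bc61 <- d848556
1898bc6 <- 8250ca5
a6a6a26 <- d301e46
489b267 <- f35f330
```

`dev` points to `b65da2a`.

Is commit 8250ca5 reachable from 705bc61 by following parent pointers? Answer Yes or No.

Ancestors of 705bc61 (commits reachable by following parents): {489b267, 4cfd40a, 705bc61, 8250ca5, d848556, f35f330}.
8250ca5 is in that set, so it is an ancestor of 705bc61.

Yes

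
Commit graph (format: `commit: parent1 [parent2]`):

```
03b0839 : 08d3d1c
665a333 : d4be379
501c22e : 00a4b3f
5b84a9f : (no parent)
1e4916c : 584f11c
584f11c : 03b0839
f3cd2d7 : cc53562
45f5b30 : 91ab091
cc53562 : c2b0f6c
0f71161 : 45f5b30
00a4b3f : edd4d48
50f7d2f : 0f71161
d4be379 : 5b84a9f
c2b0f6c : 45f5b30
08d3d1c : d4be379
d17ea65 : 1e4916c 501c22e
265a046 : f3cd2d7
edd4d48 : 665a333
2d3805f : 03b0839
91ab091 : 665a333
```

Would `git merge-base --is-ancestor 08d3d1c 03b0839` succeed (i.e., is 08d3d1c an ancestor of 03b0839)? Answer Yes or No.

Yes

Ancestors of 03b0839 (commits reachable by following parents): {03b0839, 08d3d1c, 5b84a9f, d4be379}.
08d3d1c is in that set, so it is an ancestor of 03b0839.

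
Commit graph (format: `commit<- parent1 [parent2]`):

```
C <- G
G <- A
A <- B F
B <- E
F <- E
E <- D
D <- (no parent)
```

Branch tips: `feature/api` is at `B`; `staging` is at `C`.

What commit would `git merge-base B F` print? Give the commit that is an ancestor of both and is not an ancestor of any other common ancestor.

E

Ancestors of B: {B, D, E}.
Ancestors of F: {D, E, F}.
Common ancestors: {D, E}.
Among these, E is not an ancestor of any other common ancestor — it is the merge base.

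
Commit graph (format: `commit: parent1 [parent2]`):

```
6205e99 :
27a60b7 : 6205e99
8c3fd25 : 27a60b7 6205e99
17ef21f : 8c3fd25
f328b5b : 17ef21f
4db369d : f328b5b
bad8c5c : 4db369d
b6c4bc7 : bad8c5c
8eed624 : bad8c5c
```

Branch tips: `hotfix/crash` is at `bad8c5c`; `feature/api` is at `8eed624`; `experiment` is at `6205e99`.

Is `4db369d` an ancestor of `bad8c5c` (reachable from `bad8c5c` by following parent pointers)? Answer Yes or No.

Yes

Ancestors of bad8c5c (commits reachable by following parents): {17ef21f, 27a60b7, 4db369d, 6205e99, 8c3fd25, bad8c5c, f328b5b}.
4db369d is in that set, so it is an ancestor of bad8c5c.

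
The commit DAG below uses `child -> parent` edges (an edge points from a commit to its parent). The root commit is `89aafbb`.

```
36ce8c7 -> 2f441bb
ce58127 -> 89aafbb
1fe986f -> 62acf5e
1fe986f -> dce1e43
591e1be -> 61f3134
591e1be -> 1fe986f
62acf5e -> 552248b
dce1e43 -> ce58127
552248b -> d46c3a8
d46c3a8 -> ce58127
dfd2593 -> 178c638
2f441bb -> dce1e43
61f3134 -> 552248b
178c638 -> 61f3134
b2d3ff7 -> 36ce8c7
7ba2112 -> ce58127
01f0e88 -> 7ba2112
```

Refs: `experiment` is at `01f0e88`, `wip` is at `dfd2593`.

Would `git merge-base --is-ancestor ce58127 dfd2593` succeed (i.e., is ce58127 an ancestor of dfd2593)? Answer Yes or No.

Ancestors of dfd2593 (commits reachable by following parents): {178c638, 552248b, 61f3134, 89aafbb, ce58127, d46c3a8, dfd2593}.
ce58127 is in that set, so it is an ancestor of dfd2593.

Yes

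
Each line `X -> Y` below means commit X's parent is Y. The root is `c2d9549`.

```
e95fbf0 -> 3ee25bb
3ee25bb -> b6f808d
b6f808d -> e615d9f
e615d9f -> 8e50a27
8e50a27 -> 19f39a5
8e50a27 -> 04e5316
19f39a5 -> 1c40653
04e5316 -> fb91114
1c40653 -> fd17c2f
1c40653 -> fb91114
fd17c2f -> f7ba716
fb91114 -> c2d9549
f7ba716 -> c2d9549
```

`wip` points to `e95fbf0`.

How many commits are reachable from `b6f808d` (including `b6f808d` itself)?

10

Walking parent pointers from b6f808d: reachable set = {04e5316, 19f39a5, 1c40653, 8e50a27, b6f808d, c2d9549, e615d9f, f7ba716, fb91114, fd17c2f}.
That is 10 commits.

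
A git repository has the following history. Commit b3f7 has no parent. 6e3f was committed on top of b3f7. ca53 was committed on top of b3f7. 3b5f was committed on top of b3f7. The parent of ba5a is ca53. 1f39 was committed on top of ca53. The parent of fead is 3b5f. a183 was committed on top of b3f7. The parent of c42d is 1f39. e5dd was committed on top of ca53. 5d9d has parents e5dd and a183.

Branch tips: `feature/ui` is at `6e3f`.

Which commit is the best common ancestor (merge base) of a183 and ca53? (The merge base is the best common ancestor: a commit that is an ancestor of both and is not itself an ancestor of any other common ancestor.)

Ancestors of a183: {a183, b3f7}.
Ancestors of ca53: {b3f7, ca53}.
Common ancestors: {b3f7}.
The only common ancestor is b3f7, so it is the merge base.

b3f7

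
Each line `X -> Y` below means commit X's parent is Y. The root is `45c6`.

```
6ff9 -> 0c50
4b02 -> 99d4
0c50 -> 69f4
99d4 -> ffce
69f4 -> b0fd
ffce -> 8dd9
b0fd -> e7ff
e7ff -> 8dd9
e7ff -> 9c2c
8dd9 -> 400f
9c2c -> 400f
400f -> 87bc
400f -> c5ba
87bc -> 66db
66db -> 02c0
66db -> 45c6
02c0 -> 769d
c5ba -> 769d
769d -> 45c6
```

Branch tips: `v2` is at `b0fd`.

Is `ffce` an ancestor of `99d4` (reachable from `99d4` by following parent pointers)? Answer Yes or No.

Ancestors of 99d4 (commits reachable by following parents): {02c0, 400f, 45c6, 66db, 769d, 87bc, 8dd9, 99d4, c5ba, ffce}.
ffce is in that set, so it is an ancestor of 99d4.

Yes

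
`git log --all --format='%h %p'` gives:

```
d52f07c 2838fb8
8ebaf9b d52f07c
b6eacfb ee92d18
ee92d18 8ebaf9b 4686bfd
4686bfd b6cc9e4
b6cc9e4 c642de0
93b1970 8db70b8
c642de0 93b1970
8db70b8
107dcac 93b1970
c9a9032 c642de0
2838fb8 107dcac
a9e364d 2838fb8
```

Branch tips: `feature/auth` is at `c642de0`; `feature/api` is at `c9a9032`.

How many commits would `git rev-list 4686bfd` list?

5

Walking parent pointers from 4686bfd: reachable set = {4686bfd, 8db70b8, 93b1970, b6cc9e4, c642de0}.
That is 5 commits.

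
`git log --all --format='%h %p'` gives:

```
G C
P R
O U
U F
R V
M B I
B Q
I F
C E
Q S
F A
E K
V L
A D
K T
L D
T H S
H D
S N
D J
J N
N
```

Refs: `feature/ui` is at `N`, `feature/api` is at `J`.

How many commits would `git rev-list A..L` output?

Reachable from L: {D, J, L, N}.
Reachable from A: {A, D, J, N}.
In L's history but not A's: {L} — 1 commit.

1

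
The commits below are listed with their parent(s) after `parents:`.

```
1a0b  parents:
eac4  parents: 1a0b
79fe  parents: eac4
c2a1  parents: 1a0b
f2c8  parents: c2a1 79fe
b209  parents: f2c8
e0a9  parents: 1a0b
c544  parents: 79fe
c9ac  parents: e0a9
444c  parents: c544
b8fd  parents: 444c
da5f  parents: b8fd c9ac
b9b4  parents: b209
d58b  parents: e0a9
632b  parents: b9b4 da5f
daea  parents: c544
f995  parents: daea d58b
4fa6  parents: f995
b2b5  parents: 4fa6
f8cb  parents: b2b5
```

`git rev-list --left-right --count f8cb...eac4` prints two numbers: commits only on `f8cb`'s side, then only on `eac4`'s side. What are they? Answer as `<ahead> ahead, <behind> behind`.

Reachable from f8cb: {1a0b, 4fa6, 79fe, b2b5, c544, d58b, daea, e0a9, eac4, f8cb, f995}.
Reachable from eac4: {1a0b, eac4}.
Only in f8cb's history (ahead): {4fa6, 79fe, b2b5, c544, d58b, daea, e0a9, f8cb, f995} — 9.
Only in eac4's history (behind): {} — 0.

9 ahead, 0 behind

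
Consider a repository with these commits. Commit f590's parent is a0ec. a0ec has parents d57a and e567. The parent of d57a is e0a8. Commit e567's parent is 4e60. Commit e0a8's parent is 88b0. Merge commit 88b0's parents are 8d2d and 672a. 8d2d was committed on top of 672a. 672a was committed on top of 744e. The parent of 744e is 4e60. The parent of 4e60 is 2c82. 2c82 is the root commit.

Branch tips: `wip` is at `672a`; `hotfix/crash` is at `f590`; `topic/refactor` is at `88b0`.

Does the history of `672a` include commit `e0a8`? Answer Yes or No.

Ancestors of 672a: {2c82, 4e60, 672a, 744e}.
e0a8 is not in that set, so it is not an ancestor of 672a.

No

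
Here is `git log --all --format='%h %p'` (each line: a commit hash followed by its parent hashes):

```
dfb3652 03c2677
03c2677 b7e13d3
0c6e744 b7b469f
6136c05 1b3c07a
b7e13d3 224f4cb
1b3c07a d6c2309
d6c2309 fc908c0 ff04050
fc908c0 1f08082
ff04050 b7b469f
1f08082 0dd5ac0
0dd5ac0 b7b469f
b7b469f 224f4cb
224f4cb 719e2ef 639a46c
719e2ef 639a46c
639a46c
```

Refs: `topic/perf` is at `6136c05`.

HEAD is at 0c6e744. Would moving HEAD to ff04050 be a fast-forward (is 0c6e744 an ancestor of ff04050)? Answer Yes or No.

No

A fast-forward from 0c6e744 to ff04050 is possible iff 0c6e744 is an ancestor of ff04050.
Ancestors of ff04050: {224f4cb, 639a46c, 719e2ef, b7b469f, ff04050}.
0c6e744 is not among them, so fast-forward is not possible.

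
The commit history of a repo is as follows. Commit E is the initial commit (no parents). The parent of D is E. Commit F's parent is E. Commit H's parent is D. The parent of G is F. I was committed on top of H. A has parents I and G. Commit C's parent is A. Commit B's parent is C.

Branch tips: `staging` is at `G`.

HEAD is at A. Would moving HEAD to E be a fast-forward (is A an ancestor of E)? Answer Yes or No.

A fast-forward from A to E is possible iff A is an ancestor of E.
Ancestors of E: {E}.
A is not among them, so fast-forward is not possible.

No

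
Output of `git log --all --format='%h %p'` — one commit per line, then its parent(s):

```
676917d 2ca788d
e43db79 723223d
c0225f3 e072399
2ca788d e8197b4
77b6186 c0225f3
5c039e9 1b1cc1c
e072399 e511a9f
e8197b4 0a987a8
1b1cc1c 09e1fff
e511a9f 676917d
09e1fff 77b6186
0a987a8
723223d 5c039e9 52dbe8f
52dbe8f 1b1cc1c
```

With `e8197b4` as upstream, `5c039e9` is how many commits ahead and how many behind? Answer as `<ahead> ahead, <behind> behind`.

Reachable from 5c039e9: {09e1fff, 0a987a8, 1b1cc1c, 2ca788d, 5c039e9, 676917d, 77b6186, c0225f3, e072399, e511a9f, e8197b4}.
Reachable from e8197b4: {0a987a8, e8197b4}.
Only in 5c039e9's history (ahead): {09e1fff, 1b1cc1c, 2ca788d, 5c039e9, 676917d, 77b6186, c0225f3, e072399, e511a9f} — 9.
Only in e8197b4's history (behind): {} — 0.

9 ahead, 0 behind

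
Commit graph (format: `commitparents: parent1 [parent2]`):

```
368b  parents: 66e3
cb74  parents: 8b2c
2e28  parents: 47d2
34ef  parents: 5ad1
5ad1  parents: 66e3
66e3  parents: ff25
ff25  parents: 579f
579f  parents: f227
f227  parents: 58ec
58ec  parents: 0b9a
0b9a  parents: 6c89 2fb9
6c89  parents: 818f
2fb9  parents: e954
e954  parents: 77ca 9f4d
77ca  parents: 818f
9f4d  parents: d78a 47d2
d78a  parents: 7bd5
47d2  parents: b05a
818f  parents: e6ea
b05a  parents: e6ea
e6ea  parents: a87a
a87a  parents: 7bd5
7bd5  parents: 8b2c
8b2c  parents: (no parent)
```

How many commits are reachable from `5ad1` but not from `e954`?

9

Reachable from 5ad1: {0b9a, 2fb9, 47d2, 579f, 58ec, 5ad1, 66e3, 6c89, 77ca, 7bd5, 818f, 8b2c, 9f4d, a87a, b05a, d78a, e6ea, e954, f227, ff25}.
Reachable from e954: {47d2, 77ca, 7bd5, 818f, 8b2c, 9f4d, a87a, b05a, d78a, e6ea, e954}.
In 5ad1's history but not e954's: {0b9a, 2fb9, 579f, 58ec, 5ad1, 66e3, 6c89, f227, ff25} — 9 commits.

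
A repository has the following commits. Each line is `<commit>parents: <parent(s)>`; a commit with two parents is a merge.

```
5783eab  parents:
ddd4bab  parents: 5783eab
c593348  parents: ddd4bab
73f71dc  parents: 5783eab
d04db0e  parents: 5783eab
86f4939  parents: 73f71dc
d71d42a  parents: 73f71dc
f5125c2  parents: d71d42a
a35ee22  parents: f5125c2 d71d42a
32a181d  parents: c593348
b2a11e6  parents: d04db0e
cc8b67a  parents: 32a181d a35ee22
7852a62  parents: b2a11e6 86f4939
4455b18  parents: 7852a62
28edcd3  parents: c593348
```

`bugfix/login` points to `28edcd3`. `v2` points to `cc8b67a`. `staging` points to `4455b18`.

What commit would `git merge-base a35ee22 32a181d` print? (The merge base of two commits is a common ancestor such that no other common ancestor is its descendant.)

5783eab

Ancestors of a35ee22: {5783eab, 73f71dc, a35ee22, d71d42a, f5125c2}.
Ancestors of 32a181d: {32a181d, 5783eab, c593348, ddd4bab}.
Common ancestors: {5783eab}.
The only common ancestor is 5783eab, so it is the merge base.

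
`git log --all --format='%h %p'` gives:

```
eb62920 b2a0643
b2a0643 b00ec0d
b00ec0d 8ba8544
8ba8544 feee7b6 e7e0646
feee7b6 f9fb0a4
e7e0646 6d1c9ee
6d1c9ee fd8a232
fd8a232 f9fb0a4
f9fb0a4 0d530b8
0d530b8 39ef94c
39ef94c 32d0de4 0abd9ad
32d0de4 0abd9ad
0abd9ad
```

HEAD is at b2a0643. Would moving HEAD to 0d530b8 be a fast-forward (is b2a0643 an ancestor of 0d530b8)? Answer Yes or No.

No

A fast-forward from b2a0643 to 0d530b8 is possible iff b2a0643 is an ancestor of 0d530b8.
Ancestors of 0d530b8: {0abd9ad, 0d530b8, 32d0de4, 39ef94c}.
b2a0643 is not among them, so fast-forward is not possible.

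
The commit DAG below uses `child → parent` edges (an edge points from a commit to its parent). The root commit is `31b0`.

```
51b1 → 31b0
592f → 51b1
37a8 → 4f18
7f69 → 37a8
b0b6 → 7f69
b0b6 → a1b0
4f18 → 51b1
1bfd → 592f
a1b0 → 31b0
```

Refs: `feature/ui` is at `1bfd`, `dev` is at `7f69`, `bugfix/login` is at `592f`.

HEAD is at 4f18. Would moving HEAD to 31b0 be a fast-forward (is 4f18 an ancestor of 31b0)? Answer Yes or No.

A fast-forward from 4f18 to 31b0 is possible iff 4f18 is an ancestor of 31b0.
Ancestors of 31b0: {31b0}.
4f18 is not among them, so fast-forward is not possible.

No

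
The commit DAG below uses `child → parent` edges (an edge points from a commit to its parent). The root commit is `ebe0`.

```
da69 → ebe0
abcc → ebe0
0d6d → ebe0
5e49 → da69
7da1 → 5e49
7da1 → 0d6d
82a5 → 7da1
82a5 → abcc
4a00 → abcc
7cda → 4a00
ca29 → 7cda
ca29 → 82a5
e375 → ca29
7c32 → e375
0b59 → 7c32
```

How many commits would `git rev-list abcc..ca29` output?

8

Reachable from ca29: {0d6d, 4a00, 5e49, 7cda, 7da1, 82a5, abcc, ca29, da69, ebe0}.
Reachable from abcc: {abcc, ebe0}.
In ca29's history but not abcc's: {0d6d, 4a00, 5e49, 7cda, 7da1, 82a5, ca29, da69} — 8 commits.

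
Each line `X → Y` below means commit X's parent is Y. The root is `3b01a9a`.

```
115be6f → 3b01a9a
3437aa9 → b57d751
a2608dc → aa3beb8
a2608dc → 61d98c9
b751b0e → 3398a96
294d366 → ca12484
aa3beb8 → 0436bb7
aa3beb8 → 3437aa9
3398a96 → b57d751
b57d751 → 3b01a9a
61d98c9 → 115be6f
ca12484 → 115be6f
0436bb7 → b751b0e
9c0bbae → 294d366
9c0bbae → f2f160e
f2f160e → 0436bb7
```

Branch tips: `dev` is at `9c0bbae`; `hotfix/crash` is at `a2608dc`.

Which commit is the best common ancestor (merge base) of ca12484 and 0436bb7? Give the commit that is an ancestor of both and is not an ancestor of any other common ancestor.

3b01a9a

Ancestors of ca12484: {115be6f, 3b01a9a, ca12484}.
Ancestors of 0436bb7: {0436bb7, 3398a96, 3b01a9a, b57d751, b751b0e}.
Common ancestors: {3b01a9a}.
The only common ancestor is 3b01a9a, so it is the merge base.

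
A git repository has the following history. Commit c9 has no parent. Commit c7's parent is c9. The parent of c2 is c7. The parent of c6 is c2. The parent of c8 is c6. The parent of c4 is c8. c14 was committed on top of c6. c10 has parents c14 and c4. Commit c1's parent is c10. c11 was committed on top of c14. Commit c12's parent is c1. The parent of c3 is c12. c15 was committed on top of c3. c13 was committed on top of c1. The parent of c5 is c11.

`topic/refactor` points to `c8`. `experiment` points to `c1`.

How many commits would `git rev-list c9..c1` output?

8

Reachable from c1: {c1, c10, c14, c2, c4, c6, c7, c8, c9}.
Reachable from c9: {c9}.
In c1's history but not c9's: {c1, c10, c14, c2, c4, c6, c7, c8} — 8 commits.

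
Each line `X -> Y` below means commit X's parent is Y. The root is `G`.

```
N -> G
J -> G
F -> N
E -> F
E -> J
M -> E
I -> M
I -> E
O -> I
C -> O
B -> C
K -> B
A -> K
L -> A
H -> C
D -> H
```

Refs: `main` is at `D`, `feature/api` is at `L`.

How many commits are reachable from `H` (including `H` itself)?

10

Walking parent pointers from H: reachable set = {C, E, F, G, H, I, J, M, N, O}.
That is 10 commits.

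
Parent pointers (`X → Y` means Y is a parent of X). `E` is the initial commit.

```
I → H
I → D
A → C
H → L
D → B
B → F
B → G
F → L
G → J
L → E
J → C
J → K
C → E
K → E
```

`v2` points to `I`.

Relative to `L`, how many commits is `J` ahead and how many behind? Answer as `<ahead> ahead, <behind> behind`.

Reachable from J: {C, E, J, K}.
Reachable from L: {E, L}.
Only in J's history (ahead): {C, J, K} — 3.
Only in L's history (behind): {L} — 1.

3 ahead, 1 behind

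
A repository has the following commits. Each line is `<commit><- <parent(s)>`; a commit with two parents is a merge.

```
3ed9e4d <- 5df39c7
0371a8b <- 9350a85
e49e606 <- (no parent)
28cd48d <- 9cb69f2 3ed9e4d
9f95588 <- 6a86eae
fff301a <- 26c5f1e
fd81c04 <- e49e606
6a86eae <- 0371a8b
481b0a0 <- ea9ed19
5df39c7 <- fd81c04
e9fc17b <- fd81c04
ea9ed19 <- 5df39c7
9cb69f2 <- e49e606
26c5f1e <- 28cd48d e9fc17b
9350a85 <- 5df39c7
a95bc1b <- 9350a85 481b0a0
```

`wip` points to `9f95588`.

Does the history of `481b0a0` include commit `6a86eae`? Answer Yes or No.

No

Ancestors of 481b0a0: {481b0a0, 5df39c7, e49e606, ea9ed19, fd81c04}.
6a86eae is not in that set, so it is not an ancestor of 481b0a0.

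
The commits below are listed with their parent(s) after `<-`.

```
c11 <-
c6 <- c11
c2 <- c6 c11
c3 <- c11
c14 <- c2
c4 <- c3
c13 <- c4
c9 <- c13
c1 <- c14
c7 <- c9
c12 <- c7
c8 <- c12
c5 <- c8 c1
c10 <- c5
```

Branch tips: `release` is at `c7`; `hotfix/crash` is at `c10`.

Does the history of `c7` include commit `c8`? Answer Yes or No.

No

Ancestors of c7: {c11, c13, c3, c4, c7, c9}.
c8 is not in that set, so it is not an ancestor of c7.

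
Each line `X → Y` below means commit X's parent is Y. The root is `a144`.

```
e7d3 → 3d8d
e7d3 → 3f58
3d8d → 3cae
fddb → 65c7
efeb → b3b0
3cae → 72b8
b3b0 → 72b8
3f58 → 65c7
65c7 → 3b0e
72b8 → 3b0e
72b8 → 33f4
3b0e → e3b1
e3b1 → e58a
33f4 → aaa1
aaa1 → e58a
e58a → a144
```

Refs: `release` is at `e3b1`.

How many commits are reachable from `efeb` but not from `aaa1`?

6

Reachable from efeb: {33f4, 3b0e, 72b8, a144, aaa1, b3b0, e3b1, e58a, efeb}.
Reachable from aaa1: {a144, aaa1, e58a}.
In efeb's history but not aaa1's: {33f4, 3b0e, 72b8, b3b0, e3b1, efeb} — 6 commits.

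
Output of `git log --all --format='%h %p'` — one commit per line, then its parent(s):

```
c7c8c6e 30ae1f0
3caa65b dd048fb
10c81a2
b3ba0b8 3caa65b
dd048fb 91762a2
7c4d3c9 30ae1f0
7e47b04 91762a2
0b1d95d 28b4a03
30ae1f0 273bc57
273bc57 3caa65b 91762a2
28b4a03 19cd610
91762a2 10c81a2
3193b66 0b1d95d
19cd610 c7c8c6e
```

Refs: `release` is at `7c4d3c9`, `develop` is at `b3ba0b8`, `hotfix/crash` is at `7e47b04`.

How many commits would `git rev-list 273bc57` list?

5

Walking parent pointers from 273bc57: reachable set = {10c81a2, 273bc57, 3caa65b, 91762a2, dd048fb}.
That is 5 commits.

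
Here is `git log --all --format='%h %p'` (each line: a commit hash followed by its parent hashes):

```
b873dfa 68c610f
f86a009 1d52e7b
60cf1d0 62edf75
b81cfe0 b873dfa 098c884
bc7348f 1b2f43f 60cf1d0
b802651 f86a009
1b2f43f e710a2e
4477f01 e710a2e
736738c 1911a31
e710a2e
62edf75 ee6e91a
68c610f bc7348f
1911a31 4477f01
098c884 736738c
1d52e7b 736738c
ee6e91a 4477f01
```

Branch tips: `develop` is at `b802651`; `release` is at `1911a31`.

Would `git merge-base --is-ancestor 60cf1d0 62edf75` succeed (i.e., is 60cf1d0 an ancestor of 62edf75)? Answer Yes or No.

No

Ancestors of 62edf75: {4477f01, 62edf75, e710a2e, ee6e91a}.
60cf1d0 is not in that set, so it is not an ancestor of 62edf75.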